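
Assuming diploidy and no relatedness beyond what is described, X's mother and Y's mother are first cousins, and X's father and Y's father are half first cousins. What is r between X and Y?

Wright's path rule: contributions from independent ancestry routes add.
X and Y are related in two ways: second cousins through their mothers (r = 1/32) and half second cousins through their fathers (r = 1/64).
r = 1/32 + 1/64 = 3/64 = 0.046875.

0.046875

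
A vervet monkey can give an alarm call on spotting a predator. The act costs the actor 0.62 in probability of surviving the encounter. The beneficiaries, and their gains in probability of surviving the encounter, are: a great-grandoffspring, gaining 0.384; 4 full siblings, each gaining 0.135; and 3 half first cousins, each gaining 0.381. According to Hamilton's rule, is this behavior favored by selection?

No

Hamilton's rule: the trait is favored when the sum of r·B over every recipient exceeds the actor's cost C.
r to a great-grandoffspring = 0.125 (three parent–offspring links: r = (1/2)^3 = 1/8).
r to a full sibling = 1/2 (full sibs share both parents — two paths of length 2: r = 2·(1/2)^2 = 1/2).
r to a half first cousin = 1/16 (half first cousins share one grandparent — one path of length 4: r = (1/2)^4 = 1/16).
Summing one r·B term per recipient: 1·0.125·0.384 + 4·0.5·0.135 + 3·0.0625·0.381 = 0.3894375.
0.3894375 < 0.62: the indirect benefit is less than the cost.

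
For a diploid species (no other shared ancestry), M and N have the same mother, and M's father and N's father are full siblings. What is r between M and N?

0.375

Wright's path rule: contributions from independent ancestry routes add.
M and N are related in two ways: half-sibs through their shared mother (r = 1/4) and first cousins through their fathers (r = 1/8).
r = 1/4 + 1/8 = 3/8 = 0.375.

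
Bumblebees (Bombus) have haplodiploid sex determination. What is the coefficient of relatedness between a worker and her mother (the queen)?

One meiotic link between diploid queen and diploid daughter: r = 1/2.

0.5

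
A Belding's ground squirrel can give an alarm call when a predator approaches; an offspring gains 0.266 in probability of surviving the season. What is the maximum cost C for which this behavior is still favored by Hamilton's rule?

0.133

r to an offspring = 1/2 (one parent–offspring link: r = (1/2)^1 = 1/2).
Hamilton's rule: n·r·B > C, so the trait is favored while C < n·r·B = 1·0.5·0.266 = 0.133.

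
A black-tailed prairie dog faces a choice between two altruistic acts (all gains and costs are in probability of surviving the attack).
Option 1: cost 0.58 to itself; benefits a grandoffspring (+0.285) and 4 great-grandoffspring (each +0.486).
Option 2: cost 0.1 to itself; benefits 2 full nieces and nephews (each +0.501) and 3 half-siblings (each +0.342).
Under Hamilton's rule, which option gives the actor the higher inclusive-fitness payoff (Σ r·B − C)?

Option 2

Option 1: r to a grandoffspring = 0.25.
Option 1: r to a great-grandoffspring = 0.125.
Option 1: Σ r·B − C = (1·0.25·0.285 + 4·0.125·0.486) − 0.58 = -0.26575.
Option 2: r to a full niece or nephew = 0.25.
Option 2: r to a half-sibling = 0.25.
Option 2: Σ r·B − C = (2·0.25·0.501 + 3·0.25·0.342) − 0.1 = 0.407.
Option 2 has the higher net inclusive-fitness payoff.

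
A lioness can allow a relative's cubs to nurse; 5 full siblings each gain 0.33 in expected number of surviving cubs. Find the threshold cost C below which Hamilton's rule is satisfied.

0.825

r to a full sibling = 0.5 (full sibs share both parents — two paths of length 2: r = 2·(1/2)^2 = 1/2).
Hamilton's rule: n·r·B > C, so the trait is favored while C < n·r·B = 5·0.5·0.33 = 0.825.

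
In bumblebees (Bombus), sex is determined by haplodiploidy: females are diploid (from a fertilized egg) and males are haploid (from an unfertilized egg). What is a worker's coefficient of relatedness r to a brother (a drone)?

Her haploid brother carries none of their father's genes and a random half of their mother's genome; that half matches the maternal half of her own genome with probability 1/2: r = 1/2 · 1/2 = 1/4.

0.25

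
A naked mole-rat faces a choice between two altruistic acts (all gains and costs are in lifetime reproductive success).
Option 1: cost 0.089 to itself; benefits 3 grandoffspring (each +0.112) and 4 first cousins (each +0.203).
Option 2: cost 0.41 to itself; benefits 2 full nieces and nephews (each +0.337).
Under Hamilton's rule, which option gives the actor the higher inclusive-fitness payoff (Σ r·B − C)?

Option 1: r to a grandoffspring = 0.25.
Option 1: r to a first cousin = 0.125.
Option 1: Σ r·B − C = (3·0.25·0.112 + 4·0.125·0.203) − 0.089 = 0.0965.
Option 2: r to a full niece or nephew = 0.25.
Option 2: Σ r·B − C = (2·0.25·0.337) − 0.41 = -0.2415.
Option 1 has the higher net inclusive-fitness payoff.

Option 1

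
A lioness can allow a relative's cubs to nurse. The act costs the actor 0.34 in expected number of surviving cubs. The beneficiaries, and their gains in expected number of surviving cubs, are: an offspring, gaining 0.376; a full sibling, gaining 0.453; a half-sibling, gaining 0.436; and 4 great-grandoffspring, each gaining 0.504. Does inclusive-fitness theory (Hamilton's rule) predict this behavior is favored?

Yes

Hamilton's rule: the trait is favored when the sum of r·B over every recipient exceeds the actor's cost C.
r to an offspring = 1/2 (one parent–offspring link: r = (1/2)^1 = 1/2).
r to a full sibling = 1/2 (full sibs share both parents — two paths of length 2: r = 2·(1/2)^2 = 1/2).
r to a half-sibling = 1/4 (half-sibs share one parent — one path of length 2: r = (1/2)^2 = 1/4).
r to a great-grandoffspring = 1/8 (three parent–offspring links: r = (1/2)^3 = 1/8).
Summing one r·B term per recipient: 1·0.5·0.376 + 1·0.5·0.453 + 1·0.25·0.436 + 4·0.125·0.504 = 0.7755.
0.7755 > 0.34: the indirect benefit exceeds the cost.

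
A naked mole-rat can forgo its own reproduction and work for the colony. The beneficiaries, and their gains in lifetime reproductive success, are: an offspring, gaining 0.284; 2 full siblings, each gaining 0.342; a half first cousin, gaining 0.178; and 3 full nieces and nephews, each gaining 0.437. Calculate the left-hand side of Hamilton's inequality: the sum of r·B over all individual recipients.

0.822875

r to an offspring = 0.5 (one parent–offspring link: r = (1/2)^1 = 1/2).
r to a full sibling = 1/2 (full sibs share both parents — two paths of length 2: r = 2·(1/2)^2 = 1/2).
r to a half first cousin = 1/16 (half first cousins share one grandparent — one path of length 4: r = (1/2)^4 = 1/16).
r to a full niece or nephew = 1/4 (full aunt/uncle↔niece/nephew: two paths of length 3 through the shared grandparent pair: r = 2·(1/2)^3 = 1/4).
Summing one r·B term per recipient: 1·0.5·0.284 + 2·0.5·0.342 + 1·0.0625·0.178 + 3·0.25·0.437 = 0.822875.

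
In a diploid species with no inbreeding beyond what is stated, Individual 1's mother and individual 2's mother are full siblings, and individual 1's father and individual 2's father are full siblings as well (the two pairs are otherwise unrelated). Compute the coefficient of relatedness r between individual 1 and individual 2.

Relatedness sums over independent paths through distinct common ancestors.
Individual 1 and individual 2 are related in two ways: first cousins through their mothers (r = 1/8) and first cousins through their fathers (r = 1/8) — i.e. double first cousins.
r = 1/8 + 1/8 = 1/4 = 0.25.

0.25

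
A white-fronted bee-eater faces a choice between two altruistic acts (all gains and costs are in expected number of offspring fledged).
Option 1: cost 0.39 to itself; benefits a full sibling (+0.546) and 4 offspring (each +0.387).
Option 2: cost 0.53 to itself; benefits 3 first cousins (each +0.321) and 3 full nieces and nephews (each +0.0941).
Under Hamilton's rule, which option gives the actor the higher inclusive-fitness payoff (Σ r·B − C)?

Option 1: r to a full sibling = 0.5.
Option 1: r to an offspring = 0.5.
Option 1: Σ r·B − C = (1·0.5·0.546 + 4·0.5·0.387) − 0.39 = 0.657.
Option 2: r to a first cousin = 0.125.
Option 2: r to a full niece or nephew = 0.25.
Option 2: Σ r·B − C = (3·0.125·0.321 + 3·0.25·0.0941) − 0.53 = -0.33905.
Option 1 has the higher net inclusive-fitness payoff.

Option 1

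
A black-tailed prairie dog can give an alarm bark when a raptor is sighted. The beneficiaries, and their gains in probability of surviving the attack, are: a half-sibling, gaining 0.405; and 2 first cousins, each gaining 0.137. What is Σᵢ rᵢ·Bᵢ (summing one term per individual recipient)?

r to a half-sibling = 0.25 (half-sibs share one parent — one path of length 2: r = (1/2)^2 = 1/4).
r to a first cousin = 0.125 (first cousins share one grandparent pair — two paths of length 4: r = 2·(1/2)^4 = 1/8).
Summing one r·B term per recipient: 1·0.25·0.405 + 2·0.125·0.137 = 0.1355.

0.1355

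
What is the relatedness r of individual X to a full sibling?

0.5

Each parent–offspring link contributes a factor of 1/2, and independent paths through distinct common ancestors add.
Full sibs share both parents — two paths of length 2: r = 2·(1/2)^2 = 1/2.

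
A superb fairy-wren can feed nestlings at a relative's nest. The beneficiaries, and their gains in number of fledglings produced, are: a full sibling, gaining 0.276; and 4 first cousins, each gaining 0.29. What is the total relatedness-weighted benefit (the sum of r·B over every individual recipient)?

r to a full sibling = 0.5 (full sibs share both parents — two paths of length 2: r = 2·(1/2)^2 = 1/2).
r to a first cousin = 1/8 (first cousins share one grandparent pair — two paths of length 4: r = 2·(1/2)^4 = 1/8).
Summing one r·B term per recipient: 1·0.5·0.276 + 4·0.125·0.29 = 0.283.

0.283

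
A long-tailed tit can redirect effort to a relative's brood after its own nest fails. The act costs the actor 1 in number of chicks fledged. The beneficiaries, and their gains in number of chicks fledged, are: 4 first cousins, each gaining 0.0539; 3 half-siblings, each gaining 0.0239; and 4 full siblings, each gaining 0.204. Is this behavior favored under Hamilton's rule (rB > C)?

Hamilton's rule: the trait is favored when the sum of r·B over every recipient exceeds the actor's cost C.
r to a first cousin = 0.125 (first cousins share one grandparent pair — two paths of length 4: r = 2·(1/2)^4 = 1/8).
r to a half-sibling = 0.25 (half-sibs share one parent — one path of length 2: r = (1/2)^2 = 1/4).
r to a full sibling = 1/2 (full sibs share both parents — two paths of length 2: r = 2·(1/2)^2 = 1/2).
Summing one r·B term per recipient: 4·0.125·0.0539 + 3·0.25·0.0239 + 4·0.5·0.204 = 0.452875.
0.452875 < 1: the indirect benefit is less than the cost.

No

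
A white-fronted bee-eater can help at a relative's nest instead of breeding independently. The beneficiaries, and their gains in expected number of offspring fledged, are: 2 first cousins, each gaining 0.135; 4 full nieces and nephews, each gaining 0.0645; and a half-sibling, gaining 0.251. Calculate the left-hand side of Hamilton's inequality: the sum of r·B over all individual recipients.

r to a first cousin = 1/8 (first cousins share one grandparent pair — two paths of length 4: r = 2·(1/2)^4 = 1/8).
r to a full niece or nephew = 1/4 (full aunt/uncle↔niece/nephew: two paths of length 3 through the shared grandparent pair: r = 2·(1/2)^3 = 1/4).
r to a half-sibling = 0.25 (half-sibs share one parent — one path of length 2: r = (1/2)^2 = 1/4).
Summing one r·B term per recipient: 2·0.125·0.135 + 4·0.25·0.0645 + 1·0.25·0.251 = 0.161.

0.161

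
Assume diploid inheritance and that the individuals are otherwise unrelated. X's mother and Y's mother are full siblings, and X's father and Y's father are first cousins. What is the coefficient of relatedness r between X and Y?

Relatedness sums over independent paths through distinct common ancestors.
X and Y are related in two ways: first cousins through their mothers (r = 1/8) and second cousins through their fathers (r = 1/32).
r = 1/8 + 1/32 = 0.15625.

0.15625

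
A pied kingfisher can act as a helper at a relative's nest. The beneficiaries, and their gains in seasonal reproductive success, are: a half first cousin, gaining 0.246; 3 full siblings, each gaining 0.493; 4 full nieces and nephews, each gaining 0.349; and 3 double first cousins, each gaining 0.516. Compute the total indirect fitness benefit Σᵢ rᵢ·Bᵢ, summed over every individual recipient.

r to a half first cousin = 1/16 (half first cousins share one grandparent — one path of length 4: r = (1/2)^4 = 1/16).
r to a full sibling = 0.5 (full sibs share both parents — two paths of length 2: r = 2·(1/2)^2 = 1/2).
r to a full niece or nephew = 1/4 (full aunt/uncle↔niece/nephew: two paths of length 3 through the shared grandparent pair: r = 2·(1/2)^3 = 1/4).
r to a double first cousin = 1/4 (double first cousins share both grandparent pairs — four paths of length 4: r = 4·(1/2)^4 = 1/4).
Summing one r·B term per recipient: 1·0.0625·0.246 + 3·0.5·0.493 + 4·0.25·0.349 + 3·0.25·0.516 = 1.490875.

1.490875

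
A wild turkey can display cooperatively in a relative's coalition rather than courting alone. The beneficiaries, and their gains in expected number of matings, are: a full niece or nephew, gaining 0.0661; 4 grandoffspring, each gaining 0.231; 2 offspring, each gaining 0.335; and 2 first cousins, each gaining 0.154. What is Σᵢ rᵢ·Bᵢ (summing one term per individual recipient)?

r to a full niece or nephew = 1/4 (full aunt/uncle↔niece/nephew: two paths of length 3 through the shared grandparent pair: r = 2·(1/2)^3 = 1/4).
r to a grandoffspring = 1/4 (two parent–offspring links: r = (1/2)^2 = 1/4).
r to an offspring = 1/2 (one parent–offspring link: r = (1/2)^1 = 1/2).
r to a first cousin = 0.125 (first cousins share one grandparent pair — two paths of length 4: r = 2·(1/2)^4 = 1/8).
Summing one r·B term per recipient: 1·0.25·0.0661 + 4·0.25·0.231 + 2·0.5·0.335 + 2·0.125·0.154 = 0.621025.

0.621025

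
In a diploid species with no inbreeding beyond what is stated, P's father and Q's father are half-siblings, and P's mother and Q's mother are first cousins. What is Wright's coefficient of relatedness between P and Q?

0.09375

With two independent routes of shared ancestry, r is the sum of the two contributions.
P and Q are related in two ways: half first cousins through their fathers (r = 1/16) and second cousins through their mothers (r = 1/32).
r = 1/16 + 1/32 = 3/32 = 0.09375.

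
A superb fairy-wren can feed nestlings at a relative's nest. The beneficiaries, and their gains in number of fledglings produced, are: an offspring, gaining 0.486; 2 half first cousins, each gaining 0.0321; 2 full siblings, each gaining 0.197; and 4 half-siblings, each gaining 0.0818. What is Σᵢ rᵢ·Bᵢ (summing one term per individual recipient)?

0.5258125

r to an offspring = 1/2 (one parent–offspring link: r = (1/2)^1 = 1/2).
r to a half first cousin = 0.0625 (half first cousins share one grandparent — one path of length 4: r = (1/2)^4 = 1/16).
r to a full sibling = 0.5 (full sibs share both parents — two paths of length 2: r = 2·(1/2)^2 = 1/2).
r to a half-sibling = 1/4 (half-sibs share one parent — one path of length 2: r = (1/2)^2 = 1/4).
Summing one r·B term per recipient: 1·0.5·0.486 + 2·0.0625·0.0321 + 2·0.5·0.197 + 4·0.25·0.0818 = 0.5258125.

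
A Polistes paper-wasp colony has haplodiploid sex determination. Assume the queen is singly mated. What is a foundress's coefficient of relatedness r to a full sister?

0.75

Haplodiploid full sisters inherit their father's entire haploid genome identically (contributing 1/2) and on average half of their mother's contribution (1/2 · 1/2 = 1/4); r = 1/2 + 1/4 = 3/4.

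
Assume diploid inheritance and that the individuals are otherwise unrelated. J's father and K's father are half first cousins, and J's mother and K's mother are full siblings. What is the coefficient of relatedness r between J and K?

0.140625

Independent pedigree routes through distinct common ancestors add.
J and K are related in two ways: half second cousins through their fathers (r = 1/64) and first cousins through their mothers (r = 1/8).
r = 1/64 + 1/8 = 0.140625.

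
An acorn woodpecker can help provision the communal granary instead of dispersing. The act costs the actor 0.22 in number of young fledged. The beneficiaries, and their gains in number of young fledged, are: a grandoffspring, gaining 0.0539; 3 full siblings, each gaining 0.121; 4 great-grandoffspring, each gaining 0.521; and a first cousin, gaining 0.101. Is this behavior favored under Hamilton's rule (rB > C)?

Hamilton's rule: the trait is favored when the sum of r·B over every recipient exceeds the actor's cost C.
r to a grandoffspring = 1/4 (two parent–offspring links: r = (1/2)^2 = 1/4).
r to a full sibling = 1/2 (full sibs share both parents — two paths of length 2: r = 2·(1/2)^2 = 1/2).
r to a great-grandoffspring = 0.125 (three parent–offspring links: r = (1/2)^3 = 1/8).
r to a first cousin = 1/8 (first cousins share one grandparent pair — two paths of length 4: r = 2·(1/2)^4 = 1/8).
Summing one r·B term per recipient: 1·0.25·0.0539 + 3·0.5·0.121 + 4·0.125·0.521 + 1·0.125·0.101 = 0.4681.
0.4681 > 0.22: the indirect benefit exceeds the cost.

Yes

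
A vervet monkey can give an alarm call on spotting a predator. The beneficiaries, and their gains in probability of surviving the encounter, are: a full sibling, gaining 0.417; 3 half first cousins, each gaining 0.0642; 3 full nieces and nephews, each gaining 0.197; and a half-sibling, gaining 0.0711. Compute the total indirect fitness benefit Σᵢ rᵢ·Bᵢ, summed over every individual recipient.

r to a full sibling = 0.5 (full sibs share both parents — two paths of length 2: r = 2·(1/2)^2 = 1/2).
r to a half first cousin = 1/16 (half first cousins share one grandparent — one path of length 4: r = (1/2)^4 = 1/16).
r to a full niece or nephew = 0.25 (full aunt/uncle↔niece/nephew: two paths of length 3 through the shared grandparent pair: r = 2·(1/2)^3 = 1/4).
r to a half-sibling = 0.25 (half-sibs share one parent — one path of length 2: r = (1/2)^2 = 1/4).
Summing one r·B term per recipient: 1·0.5·0.417 + 3·0.0625·0.0642 + 3·0.25·0.197 + 1·0.25·0.0711 = 0.3860625.

0.3860625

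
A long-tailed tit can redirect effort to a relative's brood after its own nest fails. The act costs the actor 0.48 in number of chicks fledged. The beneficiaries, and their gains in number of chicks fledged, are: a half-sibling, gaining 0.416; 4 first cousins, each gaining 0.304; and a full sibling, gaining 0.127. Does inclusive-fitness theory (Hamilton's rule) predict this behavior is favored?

No

Hamilton's rule: the trait is favored when the sum of r·B over every recipient exceeds the actor's cost C.
r to a half-sibling = 1/4 (half-sibs share one parent — one path of length 2: r = (1/2)^2 = 1/4).
r to a first cousin = 0.125 (first cousins share one grandparent pair — two paths of length 4: r = 2·(1/2)^4 = 1/8).
r to a full sibling = 1/2 (full sibs share both parents — two paths of length 2: r = 2·(1/2)^2 = 1/2).
Summing one r·B term per recipient: 1·0.25·0.416 + 4·0.125·0.304 + 1·0.5·0.127 = 0.3195.
0.3195 < 0.48: the indirect benefit is less than the cost.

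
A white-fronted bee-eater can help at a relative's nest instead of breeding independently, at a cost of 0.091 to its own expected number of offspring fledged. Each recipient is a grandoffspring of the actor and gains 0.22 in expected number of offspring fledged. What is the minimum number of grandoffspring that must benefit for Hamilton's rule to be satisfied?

2

r to a grandoffspring = 1/4 (two parent–offspring links: r = (1/2)^2 = 1/4).
Hamilton's rule: n·r·B > C  ⇒  n > C/(r·B) = 0.091/(0.25·0.22) = 1.655.
The smallest integer exceeding 1.655 is 2.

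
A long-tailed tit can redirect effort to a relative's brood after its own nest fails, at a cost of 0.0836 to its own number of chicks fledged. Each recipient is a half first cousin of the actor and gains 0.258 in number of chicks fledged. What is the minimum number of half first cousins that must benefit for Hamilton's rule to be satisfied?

6

r to a half first cousin = 1/16 (half first cousins share one grandparent — one path of length 4: r = (1/2)^4 = 1/16).
Hamilton's rule: n·r·B > C  ⇒  n > C/(r·B) = 0.0836/(0.0625·0.258) = 5.184.
The smallest integer exceeding 5.184 is 6.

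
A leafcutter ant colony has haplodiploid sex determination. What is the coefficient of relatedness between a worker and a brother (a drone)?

0.25

Her haploid brother carries none of their father's genes and a random half of their mother's genome; that half matches the maternal half of her own genome with probability 1/2: r = 1/2 · 1/2 = 1/4.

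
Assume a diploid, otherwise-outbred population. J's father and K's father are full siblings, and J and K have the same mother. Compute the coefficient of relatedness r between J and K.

0.375

Wright's path rule: contributions from independent ancestry routes add.
J and K are related in two ways: first cousins through their fathers (r = 1/8) and half-sibs through their shared mother (r = 1/4).
r = 1/8 + 1/4 = 0.375.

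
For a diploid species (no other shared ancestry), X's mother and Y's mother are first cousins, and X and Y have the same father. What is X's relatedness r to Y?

0.28125

With two independent routes of shared ancestry, r is the sum of the two contributions.
X and Y are related in two ways: second cousins through their mothers (r = 1/32) and half-sibs through their shared father (r = 1/4).
r = 1/32 + 1/4 = 0.28125.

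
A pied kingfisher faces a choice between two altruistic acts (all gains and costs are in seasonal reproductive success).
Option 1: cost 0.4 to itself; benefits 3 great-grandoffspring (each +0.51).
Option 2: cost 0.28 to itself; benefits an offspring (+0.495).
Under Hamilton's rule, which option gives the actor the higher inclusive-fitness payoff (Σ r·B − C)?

Option 1: r to a great-grandoffspring = 0.125.
Option 1: Σ r·B − C = (3·0.125·0.51) − 0.4 = -0.20875.
Option 2: r to an offspring = 0.5.
Option 2: Σ r·B − C = (1·0.5·0.495) − 0.28 = -0.0325.
Option 2 has the higher net inclusive-fitness payoff.

Option 2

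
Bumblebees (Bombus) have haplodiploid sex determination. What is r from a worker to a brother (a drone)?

0.25

Her haploid brother carries none of their father's genes and a random half of their mother's genome; that half matches the maternal half of her own genome with probability 1/2: r = 1/2 · 1/2 = 1/4.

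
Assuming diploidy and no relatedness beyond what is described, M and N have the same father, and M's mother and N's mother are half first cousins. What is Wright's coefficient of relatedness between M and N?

0.265625

Wright's path rule: contributions from independent ancestry routes add.
M and N are related in two ways: half-sibs through their shared father (r = 1/4) and half second cousins through their mothers (r = 1/64).
r = 1/4 + 1/64 = 0.265625.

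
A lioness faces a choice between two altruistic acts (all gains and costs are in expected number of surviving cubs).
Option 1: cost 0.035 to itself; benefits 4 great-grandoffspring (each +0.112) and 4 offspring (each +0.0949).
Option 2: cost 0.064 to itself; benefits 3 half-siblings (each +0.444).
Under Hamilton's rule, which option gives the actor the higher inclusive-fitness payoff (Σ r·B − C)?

Option 1: r to a great-grandoffspring = 0.125.
Option 1: r to an offspring = 0.5.
Option 1: Σ r·B − C = (4·0.125·0.112 + 4·0.5·0.0949) − 0.035 = 0.2108.
Option 2: r to a half-sibling = 0.25.
Option 2: Σ r·B − C = (3·0.25·0.444) − 0.064 = 0.269.
Option 2 has the higher net inclusive-fitness payoff.

Option 2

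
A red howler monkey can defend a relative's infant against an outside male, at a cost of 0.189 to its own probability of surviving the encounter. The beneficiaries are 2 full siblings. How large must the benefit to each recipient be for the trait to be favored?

r to a full sibling = 1/2 (full sibs share both parents — two paths of length 2: r = 2·(1/2)^2 = 1/2).
Hamilton's rule with n recipients of equal r: n·r·B > C, so B > C/(n·r) = 0.189/(2·0.5) = 0.189.

0.189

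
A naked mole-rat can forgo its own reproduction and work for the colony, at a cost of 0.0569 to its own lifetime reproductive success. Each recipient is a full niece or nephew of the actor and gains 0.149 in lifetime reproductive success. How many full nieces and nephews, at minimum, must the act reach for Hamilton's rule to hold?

r to a full niece or nephew = 1/4 (full aunt/uncle↔niece/nephew: two paths of length 3 through the shared grandparent pair: r = 2·(1/2)^3 = 1/4).
Hamilton's rule: n·r·B > C  ⇒  n > C/(r·B) = 0.0569/(0.25·0.149) = 1.528.
The smallest integer exceeding 1.528 is 2.

2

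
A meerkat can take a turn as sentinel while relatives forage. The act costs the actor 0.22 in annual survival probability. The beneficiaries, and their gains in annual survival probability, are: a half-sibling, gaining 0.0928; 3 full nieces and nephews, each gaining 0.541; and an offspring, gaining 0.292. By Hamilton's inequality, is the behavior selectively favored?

Yes

Hamilton's rule: the trait is favored when the sum of r·B over every recipient exceeds the actor's cost C.
r to a half-sibling = 1/4 (half-sibs share one parent — one path of length 2: r = (1/2)^2 = 1/4).
r to a full niece or nephew = 1/4 (full aunt/uncle↔niece/nephew: two paths of length 3 through the shared grandparent pair: r = 2·(1/2)^3 = 1/4).
r to an offspring = 0.5 (one parent–offspring link: r = (1/2)^1 = 1/2).
Summing one r·B term per recipient: 1·0.25·0.0928 + 3·0.25·0.541 + 1·0.5·0.292 = 0.57495.
0.57495 > 0.22: the indirect benefit exceeds the cost.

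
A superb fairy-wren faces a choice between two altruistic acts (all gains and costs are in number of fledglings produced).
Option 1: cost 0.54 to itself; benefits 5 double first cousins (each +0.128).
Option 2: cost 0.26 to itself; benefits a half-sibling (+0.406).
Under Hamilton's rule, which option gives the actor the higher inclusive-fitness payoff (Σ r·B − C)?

Option 1: r to a double first cousin = 0.25.
Option 1: Σ r·B − C = (5·0.25·0.128) − 0.54 = -0.38.
Option 2: r to a half-sibling = 0.25.
Option 2: Σ r·B − C = (1·0.25·0.406) − 0.26 = -0.1585.
Option 2 has the higher net inclusive-fitness payoff.

Option 2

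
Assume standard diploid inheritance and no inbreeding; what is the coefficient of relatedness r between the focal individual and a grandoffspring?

0.25

Two parent–offspring links: r = (1/2)^2 = 1/4.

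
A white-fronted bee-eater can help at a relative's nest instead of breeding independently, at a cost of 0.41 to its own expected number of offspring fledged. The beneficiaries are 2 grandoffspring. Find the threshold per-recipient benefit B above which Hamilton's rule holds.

0.82

r to a grandoffspring = 0.25 (two parent–offspring links: r = (1/2)^2 = 1/4).
Hamilton's rule with n recipients of equal r: n·r·B > C, so B > C/(n·r) = 0.41/(2·0.25) = 0.82.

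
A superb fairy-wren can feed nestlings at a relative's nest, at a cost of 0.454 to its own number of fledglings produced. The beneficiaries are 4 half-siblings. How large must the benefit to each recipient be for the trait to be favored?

r to a half-sibling = 0.25 (half-sibs share one parent — one path of length 2: r = (1/2)^2 = 1/4).
Hamilton's rule with n recipients of equal r: n·r·B > C, so B > C/(n·r) = 0.454/(4·0.25) = 0.454.

0.454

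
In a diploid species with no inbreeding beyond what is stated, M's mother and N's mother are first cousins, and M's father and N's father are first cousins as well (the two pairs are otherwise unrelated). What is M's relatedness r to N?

0.0625

Independent pedigree routes through distinct common ancestors add.
M and N are related in two ways: second cousins through their mothers (r = 1/32) and second cousins through their fathers (r = 1/32).
r = 1/32 + 1/32 = 0.0625.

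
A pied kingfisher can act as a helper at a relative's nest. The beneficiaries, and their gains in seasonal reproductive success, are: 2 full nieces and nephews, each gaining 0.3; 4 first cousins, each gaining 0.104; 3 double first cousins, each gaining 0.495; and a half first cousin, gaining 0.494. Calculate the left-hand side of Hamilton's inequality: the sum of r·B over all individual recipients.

0.604125

r to a full niece or nephew = 1/4 (full aunt/uncle↔niece/nephew: two paths of length 3 through the shared grandparent pair: r = 2·(1/2)^3 = 1/4).
r to a first cousin = 1/8 (first cousins share one grandparent pair — two paths of length 4: r = 2·(1/2)^4 = 1/8).
r to a double first cousin = 0.25 (double first cousins share both grandparent pairs — four paths of length 4: r = 4·(1/2)^4 = 1/4).
r to a half first cousin = 1/16 (half first cousins share one grandparent — one path of length 4: r = (1/2)^4 = 1/16).
Summing one r·B term per recipient: 2·0.25·0.3 + 4·0.125·0.104 + 3·0.25·0.495 + 1·0.0625·0.494 = 0.604125.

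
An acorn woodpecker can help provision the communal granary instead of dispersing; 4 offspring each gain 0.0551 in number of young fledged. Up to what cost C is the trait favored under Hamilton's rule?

r to an offspring = 1/2 (one parent–offspring link: r = (1/2)^1 = 1/2).
Hamilton's rule: n·r·B > C, so the trait is favored while C < n·r·B = 4·0.5·0.0551 = 0.1102.

0.1102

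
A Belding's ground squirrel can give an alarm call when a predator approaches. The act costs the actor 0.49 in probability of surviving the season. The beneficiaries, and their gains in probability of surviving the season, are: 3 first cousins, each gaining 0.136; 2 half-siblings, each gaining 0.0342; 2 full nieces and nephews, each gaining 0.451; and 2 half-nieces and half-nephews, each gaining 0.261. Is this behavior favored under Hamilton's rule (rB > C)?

Hamilton's rule: the trait is favored when the sum of r·B over every recipient exceeds the actor's cost C.
r to a first cousin = 1/8 (first cousins share one grandparent pair — two paths of length 4: r = 2·(1/2)^4 = 1/8).
r to a half-sibling = 0.25 (half-sibs share one parent — one path of length 2: r = (1/2)^2 = 1/4).
r to a full niece or nephew = 0.25 (full aunt/uncle↔niece/nephew: two paths of length 3 through the shared grandparent pair: r = 2·(1/2)^3 = 1/4).
r to a half-niece or half-nephew = 0.125 (half-aunt/uncle↔niece/nephew: one path of length 3: r = (1/2)^3 = 1/8).
Summing one r·B term per recipient: 3·0.125·0.136 + 2·0.25·0.0342 + 2·0.25·0.451 + 2·0.125·0.261 = 0.35885.
0.35885 < 0.49: the indirect benefit is less than the cost.

No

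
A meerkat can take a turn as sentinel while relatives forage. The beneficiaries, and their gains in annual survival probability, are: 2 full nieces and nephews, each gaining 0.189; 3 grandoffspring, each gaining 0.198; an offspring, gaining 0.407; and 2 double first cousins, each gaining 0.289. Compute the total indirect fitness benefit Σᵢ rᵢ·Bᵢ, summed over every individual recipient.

r to a full niece or nephew = 1/4 (full aunt/uncle↔niece/nephew: two paths of length 3 through the shared grandparent pair: r = 2·(1/2)^3 = 1/4).
r to a grandoffspring = 1/4 (two parent–offspring links: r = (1/2)^2 = 1/4).
r to an offspring = 0.5 (one parent–offspring link: r = (1/2)^1 = 1/2).
r to a double first cousin = 0.25 (double first cousins share both grandparent pairs — four paths of length 4: r = 4·(1/2)^4 = 1/4).
Summing one r·B term per recipient: 2·0.25·0.189 + 3·0.25·0.198 + 1·0.5·0.407 + 2·0.25·0.289 = 0.591.

0.591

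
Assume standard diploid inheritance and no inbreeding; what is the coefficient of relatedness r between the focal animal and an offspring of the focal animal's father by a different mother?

0.25

Each parent–offspring link contributes a factor of 1/2, and independent paths through distinct common ancestors add.
Half-sibs share one parent — one path of length 2: r = (1/2)^2 = 1/4.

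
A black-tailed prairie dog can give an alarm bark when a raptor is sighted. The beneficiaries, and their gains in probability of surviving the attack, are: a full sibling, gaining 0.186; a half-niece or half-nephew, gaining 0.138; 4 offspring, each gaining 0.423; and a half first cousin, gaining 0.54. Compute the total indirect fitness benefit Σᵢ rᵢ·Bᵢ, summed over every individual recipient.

r to a full sibling = 1/2 (full sibs share both parents — two paths of length 2: r = 2·(1/2)^2 = 1/2).
r to a half-niece or half-nephew = 1/8 (half-aunt/uncle↔niece/nephew: one path of length 3: r = (1/2)^3 = 1/8).
r to an offspring = 1/2 (one parent–offspring link: r = (1/2)^1 = 1/2).
r to a half first cousin = 0.0625 (half first cousins share one grandparent — one path of length 4: r = (1/2)^4 = 1/16).
Summing one r·B term per recipient: 1·0.5·0.186 + 1·0.125·0.138 + 4·0.5·0.423 + 1·0.0625·0.54 = 0.99.

0.99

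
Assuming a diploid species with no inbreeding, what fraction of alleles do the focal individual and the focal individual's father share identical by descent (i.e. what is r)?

0.5

Each parent–offspring link contributes a factor of 1/2, and independent paths through distinct common ancestors add.
One parent–offspring link: r = (1/2)^1 = 1/2.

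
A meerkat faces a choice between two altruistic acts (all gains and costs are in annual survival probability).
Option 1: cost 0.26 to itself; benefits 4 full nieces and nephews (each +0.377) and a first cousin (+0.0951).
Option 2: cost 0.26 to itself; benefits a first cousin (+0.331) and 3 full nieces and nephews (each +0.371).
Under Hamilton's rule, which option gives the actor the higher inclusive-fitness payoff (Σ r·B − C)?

Option 1: r to a full niece or nephew = 0.25.
Option 1: r to a first cousin = 0.125.
Option 1: Σ r·B − C = (4·0.25·0.377 + 1·0.125·0.0951) − 0.26 = 0.1288875.
Option 2: r to a first cousin = 0.125.
Option 2: r to a full niece or nephew = 0.25.
Option 2: Σ r·B − C = (1·0.125·0.331 + 3·0.25·0.371) − 0.26 = 0.059625.
Option 1 has the higher net inclusive-fitness payoff.

Option 1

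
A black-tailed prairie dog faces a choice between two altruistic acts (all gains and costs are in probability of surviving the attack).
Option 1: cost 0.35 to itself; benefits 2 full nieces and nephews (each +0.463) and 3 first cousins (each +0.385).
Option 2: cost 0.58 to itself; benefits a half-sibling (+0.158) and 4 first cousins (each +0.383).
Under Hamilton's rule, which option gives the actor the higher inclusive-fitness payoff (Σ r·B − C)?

Option 1

Option 1: r to a full niece or nephew = 0.25.
Option 1: r to a first cousin = 0.125.
Option 1: Σ r·B − C = (2·0.25·0.463 + 3·0.125·0.385) − 0.35 = 0.025875.
Option 2: r to a half-sibling = 0.25.
Option 2: r to a first cousin = 0.125.
Option 2: Σ r·B − C = (1·0.25·0.158 + 4·0.125·0.383) − 0.58 = -0.349.
Option 1 has the higher net inclusive-fitness payoff.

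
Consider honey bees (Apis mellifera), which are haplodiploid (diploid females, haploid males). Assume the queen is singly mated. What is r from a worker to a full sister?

0.75

Haplodiploid full sisters inherit their father's entire haploid genome identically (contributing 1/2) and on average half of their mother's contribution (1/2 · 1/2 = 1/4); r = 1/2 + 1/4 = 3/4.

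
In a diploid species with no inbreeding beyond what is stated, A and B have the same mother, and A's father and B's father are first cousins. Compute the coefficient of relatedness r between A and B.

With two independent routes of shared ancestry, r is the sum of the two contributions.
A and B are related in two ways: half-sibs through their shared mother (r = 1/4) and second cousins through their fathers (r = 1/32).
r = 1/4 + 1/32 = 9/32 = 0.28125.

0.28125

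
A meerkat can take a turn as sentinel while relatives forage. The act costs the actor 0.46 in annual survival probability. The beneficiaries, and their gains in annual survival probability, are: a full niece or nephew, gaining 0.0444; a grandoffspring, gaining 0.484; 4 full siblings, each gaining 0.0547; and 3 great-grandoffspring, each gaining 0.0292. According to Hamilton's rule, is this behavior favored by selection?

Hamilton's rule: the trait is favored when the sum of r·B over every recipient exceeds the actor's cost C.
r to a full niece or nephew = 1/4 (full aunt/uncle↔niece/nephew: two paths of length 3 through the shared grandparent pair: r = 2·(1/2)^3 = 1/4).
r to a grandoffspring = 0.25 (two parent–offspring links: r = (1/2)^2 = 1/4).
r to a full sibling = 0.5 (full sibs share both parents — two paths of length 2: r = 2·(1/2)^2 = 1/2).
r to a great-grandoffspring = 1/8 (three parent–offspring links: r = (1/2)^3 = 1/8).
Summing one r·B term per recipient: 1·0.25·0.0444 + 1·0.25·0.484 + 4·0.5·0.0547 + 3·0.125·0.0292 = 0.25245.
0.25245 < 0.46: the indirect benefit is less than the cost.

No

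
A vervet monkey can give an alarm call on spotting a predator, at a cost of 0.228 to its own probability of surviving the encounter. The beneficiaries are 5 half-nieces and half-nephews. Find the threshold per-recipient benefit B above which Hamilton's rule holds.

r to a half-niece or half-nephew = 1/8 (half-aunt/uncle↔niece/nephew: one path of length 3: r = (1/2)^3 = 1/8).
Hamilton's rule with n recipients of equal r: n·r·B > C, so B > C/(n·r) = 0.228/(5·0.125) = 0.3648.

0.3648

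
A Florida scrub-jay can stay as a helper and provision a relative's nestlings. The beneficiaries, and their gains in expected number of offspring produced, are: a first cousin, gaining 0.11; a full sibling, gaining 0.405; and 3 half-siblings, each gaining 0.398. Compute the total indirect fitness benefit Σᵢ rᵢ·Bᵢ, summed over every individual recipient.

0.51475

r to a first cousin = 1/8 (first cousins share one grandparent pair — two paths of length 4: r = 2·(1/2)^4 = 1/8).
r to a full sibling = 1/2 (full sibs share both parents — two paths of length 2: r = 2·(1/2)^2 = 1/2).
r to a half-sibling = 0.25 (half-sibs share one parent — one path of length 2: r = (1/2)^2 = 1/4).
Summing one r·B term per recipient: 1·0.125·0.11 + 1·0.5·0.405 + 3·0.25·0.398 = 0.51475.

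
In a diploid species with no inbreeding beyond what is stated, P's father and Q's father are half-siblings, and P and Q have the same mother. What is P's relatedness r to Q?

0.3125

With two independent routes of shared ancestry, r is the sum of the two contributions.
P and Q are related in two ways: half first cousins through their fathers (r = 1/16) and half-sibs through their shared mother (r = 1/4).
r = 1/16 + 1/4 = 0.3125.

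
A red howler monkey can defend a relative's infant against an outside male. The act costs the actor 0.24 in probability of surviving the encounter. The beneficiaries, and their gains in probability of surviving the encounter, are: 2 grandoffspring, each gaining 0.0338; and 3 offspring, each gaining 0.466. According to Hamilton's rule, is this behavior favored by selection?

Yes

Hamilton's rule: the trait is favored when the sum of r·B over every recipient exceeds the actor's cost C.
r to a grandoffspring = 1/4 (two parent–offspring links: r = (1/2)^2 = 1/4).
r to an offspring = 1/2 (one parent–offspring link: r = (1/2)^1 = 1/2).
Summing one r·B term per recipient: 2·0.25·0.0338 + 3·0.5·0.466 = 0.7159.
0.7159 > 0.24: the indirect benefit exceeds the cost.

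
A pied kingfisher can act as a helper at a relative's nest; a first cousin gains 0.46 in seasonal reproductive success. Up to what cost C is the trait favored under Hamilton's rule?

r to a first cousin = 1/8 (first cousins share one grandparent pair — two paths of length 4: r = 2·(1/2)^4 = 1/8).
Hamilton's rule: n·r·B > C, so the trait is favored while C < n·r·B = 1·0.125·0.46 = 0.0575.

0.0575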